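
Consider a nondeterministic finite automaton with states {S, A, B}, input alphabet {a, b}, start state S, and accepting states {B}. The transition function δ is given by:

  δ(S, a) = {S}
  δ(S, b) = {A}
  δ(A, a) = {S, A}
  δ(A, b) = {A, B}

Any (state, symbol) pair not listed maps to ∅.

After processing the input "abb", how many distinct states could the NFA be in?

Start in {S}.
Read 'a': S→{S}; now {S}.
Read 'b': S→{A}; now {A}.
Read 'b': A→{A, B}; now {A, B}.
That set has 2 states.

2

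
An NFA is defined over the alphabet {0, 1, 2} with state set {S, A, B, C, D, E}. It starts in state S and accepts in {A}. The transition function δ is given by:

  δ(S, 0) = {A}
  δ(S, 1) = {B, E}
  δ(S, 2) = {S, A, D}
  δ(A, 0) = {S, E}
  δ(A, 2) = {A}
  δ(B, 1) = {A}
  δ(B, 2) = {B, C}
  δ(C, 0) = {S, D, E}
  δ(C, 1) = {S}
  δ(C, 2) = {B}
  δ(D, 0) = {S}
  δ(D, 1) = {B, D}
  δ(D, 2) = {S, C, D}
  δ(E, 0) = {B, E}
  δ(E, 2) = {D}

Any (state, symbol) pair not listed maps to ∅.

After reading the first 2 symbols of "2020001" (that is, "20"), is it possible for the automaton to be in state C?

No

Start in {S}.
Read '2': S→{S, A, D}; now {S, A, D}.
Read '0': S→{A}, A→{S, E}, D→{S}; now {S, A, E}.
State C is not in {S, A, E}.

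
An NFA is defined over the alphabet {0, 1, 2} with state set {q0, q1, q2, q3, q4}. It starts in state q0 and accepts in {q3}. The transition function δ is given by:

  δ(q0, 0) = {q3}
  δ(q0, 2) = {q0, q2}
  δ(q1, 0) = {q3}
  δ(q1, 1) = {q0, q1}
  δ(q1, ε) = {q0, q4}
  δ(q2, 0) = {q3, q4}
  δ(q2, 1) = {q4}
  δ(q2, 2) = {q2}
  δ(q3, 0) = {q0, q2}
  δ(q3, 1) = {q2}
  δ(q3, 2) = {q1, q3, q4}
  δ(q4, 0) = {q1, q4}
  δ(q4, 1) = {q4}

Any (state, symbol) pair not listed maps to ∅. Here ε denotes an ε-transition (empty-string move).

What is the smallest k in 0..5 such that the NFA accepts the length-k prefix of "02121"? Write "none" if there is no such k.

1

Start in {q0}.
Read '0': q0→{q3}; now {q3}.
None of the earlier sets intersect F, but {q3} does.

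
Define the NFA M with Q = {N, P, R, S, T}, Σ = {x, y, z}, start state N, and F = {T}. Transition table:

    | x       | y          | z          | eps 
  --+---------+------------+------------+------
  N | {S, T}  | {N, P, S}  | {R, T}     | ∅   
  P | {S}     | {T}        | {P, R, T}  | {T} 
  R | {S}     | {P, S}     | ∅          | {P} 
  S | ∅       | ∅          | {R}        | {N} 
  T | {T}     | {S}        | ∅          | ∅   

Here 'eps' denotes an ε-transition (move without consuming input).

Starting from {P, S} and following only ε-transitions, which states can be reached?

{N, P, S, T}

Begin with {P, S}.
ε-move P → T; add T.
ε-move S → N; add N.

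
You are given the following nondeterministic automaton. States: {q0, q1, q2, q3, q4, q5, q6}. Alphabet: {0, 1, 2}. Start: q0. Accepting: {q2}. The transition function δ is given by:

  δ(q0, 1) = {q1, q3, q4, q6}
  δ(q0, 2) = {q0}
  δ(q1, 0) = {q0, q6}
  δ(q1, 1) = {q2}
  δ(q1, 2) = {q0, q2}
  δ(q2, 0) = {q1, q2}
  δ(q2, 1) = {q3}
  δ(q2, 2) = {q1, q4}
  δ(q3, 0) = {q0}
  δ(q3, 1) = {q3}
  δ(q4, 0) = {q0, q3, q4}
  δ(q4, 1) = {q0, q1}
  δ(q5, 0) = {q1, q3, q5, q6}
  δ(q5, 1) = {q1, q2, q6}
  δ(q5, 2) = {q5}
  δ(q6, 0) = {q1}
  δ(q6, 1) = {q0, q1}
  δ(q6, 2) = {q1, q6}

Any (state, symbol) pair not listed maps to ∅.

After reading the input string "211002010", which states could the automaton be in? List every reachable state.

{q0, q1, q2, q3, q4, q6}

Start in {q0}.
Read '2': q0→{q0}; now {q0}.
Read '1': q0→{q1, q3, q4, q6}; now {q1, q3, q4, q6}.
Read '1': q1→{q2}, q3→{q3}, q4→{q0, q1}, q6→{q0, q1}; now {q0, q1, q2, q3}.
Read '0': q0→∅, q1→{q0, q6}, q2→{q1, q2}, q3→{q0}; now {q0, q1, q2, q6}.
Read '0': q0→∅, q1→{q0, q6}, q2→{q1, q2}, q6→{q1}; now {q0, q1, q2, q6}.
Read '2': q0→{q0}, q1→{q0, q2}, q2→{q1, q4}, q6→{q1, q6}; now {q0, q1, q2, q4, q6}.
Read '0': q0→∅, q1→{q0, q6}, q2→{q1, q2}, q4→{q0, q3, q4}, q6→{q1}; now {q0, q1, q2, q3, q4, q6}.
Read '1': q0→{q1, q3, q4, q6}, q1→{q2}, q2→{q3}, q3→{q3}, q4→{q0, q1}, q6→{q0, q1}; now {q0, q1, q2, q3, q4, q6}.
Read '0': q0→∅, q1→{q0, q6}, q2→{q1, q2}, q3→{q0}, q4→{q0, q3, q4}, q6→{q1}; now {q0, q1, q2, q3, q4, q6}.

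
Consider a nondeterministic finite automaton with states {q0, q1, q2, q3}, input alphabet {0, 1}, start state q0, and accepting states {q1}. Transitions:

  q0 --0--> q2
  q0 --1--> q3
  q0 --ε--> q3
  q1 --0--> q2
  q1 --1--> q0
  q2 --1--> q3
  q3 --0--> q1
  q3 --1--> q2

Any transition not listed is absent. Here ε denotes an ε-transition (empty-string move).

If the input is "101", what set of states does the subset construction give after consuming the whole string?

Start: ε-closure({q0}) = {q0, q3}.
Read '1': q0→{q3}, q3→{q2}; now {q2, q3}.
Read '0': q2→∅, q3→{q1}; now {q1}.
Read '1': q1→{q0}; union {q0}; ε-closure = {q0, q3}.

{q0, q3}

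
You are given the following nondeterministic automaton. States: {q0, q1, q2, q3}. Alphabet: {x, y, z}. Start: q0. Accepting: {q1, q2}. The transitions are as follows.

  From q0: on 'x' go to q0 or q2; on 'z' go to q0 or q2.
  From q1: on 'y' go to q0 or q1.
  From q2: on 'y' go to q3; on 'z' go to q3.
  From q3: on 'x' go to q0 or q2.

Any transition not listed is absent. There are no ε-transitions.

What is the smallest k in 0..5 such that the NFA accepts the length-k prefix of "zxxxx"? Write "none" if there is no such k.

Start in {q0}.
Read 'z': {q0} → {q0, q2}.
None of the earlier sets intersect F, but {q0, q2} does.

1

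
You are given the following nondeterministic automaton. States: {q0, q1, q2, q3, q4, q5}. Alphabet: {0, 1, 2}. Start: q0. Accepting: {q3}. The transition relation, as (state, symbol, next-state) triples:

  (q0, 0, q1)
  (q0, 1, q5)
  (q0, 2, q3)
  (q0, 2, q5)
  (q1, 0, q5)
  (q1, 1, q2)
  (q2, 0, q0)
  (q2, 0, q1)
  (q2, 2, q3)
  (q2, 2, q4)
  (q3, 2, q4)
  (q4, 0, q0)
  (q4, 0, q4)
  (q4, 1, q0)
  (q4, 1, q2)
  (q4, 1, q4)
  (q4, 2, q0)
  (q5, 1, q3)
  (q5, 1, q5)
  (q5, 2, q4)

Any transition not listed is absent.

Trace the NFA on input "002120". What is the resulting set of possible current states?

{q0, q1, q4}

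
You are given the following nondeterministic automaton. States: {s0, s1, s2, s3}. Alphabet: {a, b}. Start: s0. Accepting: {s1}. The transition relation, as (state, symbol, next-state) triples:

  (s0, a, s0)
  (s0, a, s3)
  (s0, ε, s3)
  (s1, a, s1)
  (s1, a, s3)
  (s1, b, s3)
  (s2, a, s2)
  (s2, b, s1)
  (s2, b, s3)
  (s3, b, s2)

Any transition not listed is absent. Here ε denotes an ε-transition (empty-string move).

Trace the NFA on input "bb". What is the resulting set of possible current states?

{s1, s3}

Start: ε-closure({s0}) = {s0, s3}.
Read 'b': s0→∅, s3→{s2}; now {s2}.
Read 'b': s2→{s1, s3}; now {s1, s3}.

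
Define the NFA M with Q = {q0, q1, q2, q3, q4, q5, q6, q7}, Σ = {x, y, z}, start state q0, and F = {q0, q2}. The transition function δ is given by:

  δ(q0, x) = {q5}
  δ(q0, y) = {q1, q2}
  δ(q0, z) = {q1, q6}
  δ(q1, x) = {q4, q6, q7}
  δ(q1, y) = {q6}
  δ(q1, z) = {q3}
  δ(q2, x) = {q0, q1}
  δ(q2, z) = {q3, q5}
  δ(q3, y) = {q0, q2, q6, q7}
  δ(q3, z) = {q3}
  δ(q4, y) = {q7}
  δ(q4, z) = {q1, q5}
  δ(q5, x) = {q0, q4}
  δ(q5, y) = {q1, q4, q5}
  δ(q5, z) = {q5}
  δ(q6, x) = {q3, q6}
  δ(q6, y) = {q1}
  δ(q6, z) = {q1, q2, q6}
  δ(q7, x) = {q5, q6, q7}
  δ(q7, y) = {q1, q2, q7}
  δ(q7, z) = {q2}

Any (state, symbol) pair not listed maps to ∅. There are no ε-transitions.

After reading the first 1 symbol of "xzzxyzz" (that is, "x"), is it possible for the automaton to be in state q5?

Yes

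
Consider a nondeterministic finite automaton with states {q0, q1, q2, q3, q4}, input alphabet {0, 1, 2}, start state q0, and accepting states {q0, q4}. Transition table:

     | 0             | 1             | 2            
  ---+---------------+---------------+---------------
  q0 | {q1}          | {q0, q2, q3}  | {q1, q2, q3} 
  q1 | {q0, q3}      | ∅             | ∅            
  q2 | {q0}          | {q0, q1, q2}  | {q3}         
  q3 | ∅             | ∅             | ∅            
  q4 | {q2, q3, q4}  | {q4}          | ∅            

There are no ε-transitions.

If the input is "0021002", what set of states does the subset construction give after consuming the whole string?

Start in {q0}.
Read '0': q0→{q1}; now {q1}.
Read '0': q1→{q0, q3}; now {q0, q3}.
Read '2': q0→{q1, q2, q3}, q3→∅; now {q1, q2, q3}.
Read '1': q1→∅, q2→{q0, q1, q2}, q3→∅; now {q0, q1, q2}.
Read '0': q0→{q1}, q1→{q0, q3}, q2→{q0}; now {q0, q1, q3}.
Read '0': q0→{q1}, q1→{q0, q3}, q3→∅; now {q0, q1, q3}.
Read '2': q0→{q1, q2, q3}, q1→∅, q3→∅; now {q1, q2, q3}.

{q1, q2, q3}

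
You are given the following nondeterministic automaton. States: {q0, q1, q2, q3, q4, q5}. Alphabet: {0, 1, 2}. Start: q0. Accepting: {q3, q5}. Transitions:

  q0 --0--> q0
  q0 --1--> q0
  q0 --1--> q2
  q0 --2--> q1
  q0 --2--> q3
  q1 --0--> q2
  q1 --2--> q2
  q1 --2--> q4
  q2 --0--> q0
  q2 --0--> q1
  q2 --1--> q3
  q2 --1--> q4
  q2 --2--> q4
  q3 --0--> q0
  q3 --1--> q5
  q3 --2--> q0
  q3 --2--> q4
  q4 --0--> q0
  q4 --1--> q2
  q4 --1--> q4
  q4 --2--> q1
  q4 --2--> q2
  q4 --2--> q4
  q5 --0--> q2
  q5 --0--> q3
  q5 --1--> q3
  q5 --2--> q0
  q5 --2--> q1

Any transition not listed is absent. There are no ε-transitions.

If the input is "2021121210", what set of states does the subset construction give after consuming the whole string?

{q0, q1, q2, q3}

Start in {q0}.
Read '2': {q0} → {q1, q3}.
Read '0': {q1, q3} → {q0, q2}.
Read '2': {q0, q2} → {q1, q3, q4}.
Read '1': {q1, q3, q4} → {q2, q4, q5}.
Read '1': {q2, q4, q5} → {q2, q3, q4}.
Read '2': {q2, q3, q4} → {q0, q1, q2, q4}.
Read '1': {q0, q1, q2, q4} → {q0, q2, q3, q4}.
Read '2': {q0, q2, q3, q4} → {q0, q1, q2, q3, q4}.
Read '1': {q0, q1, q2, q3, q4} → {q0, q2, q3, q4, q5}.
Read '0': {q0, q2, q3, q4, q5} → {q0, q1, q2, q3}.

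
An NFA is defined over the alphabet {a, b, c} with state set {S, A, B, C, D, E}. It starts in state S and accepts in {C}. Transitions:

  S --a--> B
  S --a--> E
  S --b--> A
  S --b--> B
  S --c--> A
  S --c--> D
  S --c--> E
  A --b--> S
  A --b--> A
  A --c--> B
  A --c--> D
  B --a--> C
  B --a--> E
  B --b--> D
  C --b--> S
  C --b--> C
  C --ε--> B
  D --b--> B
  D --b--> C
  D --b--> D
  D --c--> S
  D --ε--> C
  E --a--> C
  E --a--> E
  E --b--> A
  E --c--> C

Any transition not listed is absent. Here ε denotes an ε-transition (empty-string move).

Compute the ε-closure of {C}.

{B, C}

Begin with {C}.
ε-move C → B; add B.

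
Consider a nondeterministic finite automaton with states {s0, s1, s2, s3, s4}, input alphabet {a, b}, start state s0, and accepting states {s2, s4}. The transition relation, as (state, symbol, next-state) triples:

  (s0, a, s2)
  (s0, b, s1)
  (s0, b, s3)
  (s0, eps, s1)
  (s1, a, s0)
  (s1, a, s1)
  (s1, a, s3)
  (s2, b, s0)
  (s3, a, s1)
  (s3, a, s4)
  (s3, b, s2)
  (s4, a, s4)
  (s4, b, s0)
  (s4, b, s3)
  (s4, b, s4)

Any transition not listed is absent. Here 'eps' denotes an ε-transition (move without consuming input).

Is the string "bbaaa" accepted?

No

Start: ε-closure({s0}) = {s0, s1}.
Read 'b': {s0, s1} → {s1, s3}.
Read 'b': {s1, s3} → {s2}.
Read 'a': {s2} → ∅.
The set is empty and remains empty for the remaining 2 symbols.
The final set ∅ contains no accepting state.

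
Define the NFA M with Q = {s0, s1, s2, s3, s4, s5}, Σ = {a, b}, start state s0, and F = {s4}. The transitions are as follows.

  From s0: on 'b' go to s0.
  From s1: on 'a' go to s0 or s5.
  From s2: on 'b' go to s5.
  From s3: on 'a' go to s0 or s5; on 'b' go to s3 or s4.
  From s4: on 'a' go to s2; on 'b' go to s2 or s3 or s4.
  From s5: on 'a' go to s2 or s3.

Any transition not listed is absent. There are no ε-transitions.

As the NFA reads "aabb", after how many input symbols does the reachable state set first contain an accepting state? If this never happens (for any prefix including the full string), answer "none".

none

Start in {s0}.
Read 'a': s0→∅; now ∅.
The set is empty and remains empty for the remaining 3 symbols.
No reachable set along the way intersects F.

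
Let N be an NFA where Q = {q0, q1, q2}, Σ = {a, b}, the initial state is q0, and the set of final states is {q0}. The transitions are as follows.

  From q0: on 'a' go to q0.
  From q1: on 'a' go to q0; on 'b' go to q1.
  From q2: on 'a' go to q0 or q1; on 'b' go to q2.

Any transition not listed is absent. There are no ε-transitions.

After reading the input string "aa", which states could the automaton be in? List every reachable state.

Start in {q0}.
Read 'a': q0→{q0}; now {q0}.
Read 'a': q0→{q0}; now {q0}.

{q0}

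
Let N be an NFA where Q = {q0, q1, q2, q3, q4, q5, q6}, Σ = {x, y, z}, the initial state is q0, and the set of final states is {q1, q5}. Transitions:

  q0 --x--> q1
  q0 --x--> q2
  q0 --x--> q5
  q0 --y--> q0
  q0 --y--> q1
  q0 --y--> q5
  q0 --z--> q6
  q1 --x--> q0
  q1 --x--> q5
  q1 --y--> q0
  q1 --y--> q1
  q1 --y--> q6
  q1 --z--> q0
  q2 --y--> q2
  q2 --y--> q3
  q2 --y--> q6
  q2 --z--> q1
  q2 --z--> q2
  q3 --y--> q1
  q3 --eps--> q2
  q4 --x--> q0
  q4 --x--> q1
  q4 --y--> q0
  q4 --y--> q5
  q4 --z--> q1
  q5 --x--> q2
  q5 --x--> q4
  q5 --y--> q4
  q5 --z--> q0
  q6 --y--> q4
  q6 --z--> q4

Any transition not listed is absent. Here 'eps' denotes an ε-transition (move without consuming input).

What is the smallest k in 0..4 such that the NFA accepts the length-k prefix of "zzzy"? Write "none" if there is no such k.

Start in {q0}.
Read 'z': {q0} → {q6}.
Read 'z': {q6} → {q4}.
Read 'z': {q4} → {q1}.
None of the earlier sets intersect F, but {q1} does.

3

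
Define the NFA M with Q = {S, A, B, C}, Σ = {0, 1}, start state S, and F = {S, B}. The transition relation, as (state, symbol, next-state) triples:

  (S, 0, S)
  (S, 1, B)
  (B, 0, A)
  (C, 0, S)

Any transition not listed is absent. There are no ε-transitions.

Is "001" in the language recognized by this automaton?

Start in {S}.
Read '0': S→{S}; now {S}.
Read '0': S→{S}; now {S}.
Read '1': S→{B}; now {B}.
The final set {B} contains the accepting state B.

Yes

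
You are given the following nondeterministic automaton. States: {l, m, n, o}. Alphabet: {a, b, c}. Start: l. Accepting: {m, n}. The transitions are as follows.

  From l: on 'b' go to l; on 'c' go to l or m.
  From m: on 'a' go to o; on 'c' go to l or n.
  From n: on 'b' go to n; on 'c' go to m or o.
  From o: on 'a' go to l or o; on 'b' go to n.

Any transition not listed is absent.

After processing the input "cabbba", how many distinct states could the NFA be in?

0

Start in {l}.
Read 'c': {l} → {l, m}.
Read 'a': {l, m} → {o}.
Read 'b': {o} → {n}.
Read 'b': {n} → {n}.
Read 'b': {n} → {n}.
Read 'a': {n} → ∅.
That set has 0 states.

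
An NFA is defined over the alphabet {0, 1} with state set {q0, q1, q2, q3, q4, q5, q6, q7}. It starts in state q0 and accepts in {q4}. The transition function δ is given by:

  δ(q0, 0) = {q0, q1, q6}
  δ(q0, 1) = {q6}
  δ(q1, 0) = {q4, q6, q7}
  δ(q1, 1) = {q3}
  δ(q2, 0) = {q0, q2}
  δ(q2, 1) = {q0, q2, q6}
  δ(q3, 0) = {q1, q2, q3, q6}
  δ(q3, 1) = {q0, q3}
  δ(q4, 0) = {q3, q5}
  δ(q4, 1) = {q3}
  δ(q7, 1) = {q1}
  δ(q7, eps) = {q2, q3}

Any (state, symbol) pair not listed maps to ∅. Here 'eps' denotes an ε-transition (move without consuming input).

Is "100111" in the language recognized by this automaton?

Start in {q0}.
Read '1': q0→{q6}; now {q6}.
Read '0': q6→∅; now ∅.
The set is empty and remains empty for the remaining 4 symbols.
The final set ∅ contains no accepting state.

No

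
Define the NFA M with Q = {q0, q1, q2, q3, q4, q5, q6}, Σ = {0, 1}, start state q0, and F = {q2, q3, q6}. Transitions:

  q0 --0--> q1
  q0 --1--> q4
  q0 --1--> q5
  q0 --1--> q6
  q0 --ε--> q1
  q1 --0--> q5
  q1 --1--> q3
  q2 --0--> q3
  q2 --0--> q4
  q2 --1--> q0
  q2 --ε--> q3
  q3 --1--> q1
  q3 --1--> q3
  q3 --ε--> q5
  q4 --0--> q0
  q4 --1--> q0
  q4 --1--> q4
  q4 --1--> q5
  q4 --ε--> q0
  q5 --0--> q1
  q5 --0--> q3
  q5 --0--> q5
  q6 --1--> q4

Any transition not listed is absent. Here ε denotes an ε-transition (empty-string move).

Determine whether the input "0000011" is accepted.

Yes

Start: ε-closure({q0}) = {q0, q1}.
Read '0': {q0, q1} → {q1, q5}.
Read '0': {q1, q5} → {q1, q3, q5}.
Read '0': {q1, q3, q5} → {q1, q3, q5}.
Read '0': {q1, q3, q5} → {q1, q3, q5}.
Read '0': {q1, q3, q5} → {q1, q3, q5}.
Read '1': {q1, q3, q5} → {q1, q3, q5}.
Read '1': {q1, q3, q5} → {q1, q3, q5}.
The final set {q1, q3, q5} contains the accepting state q3.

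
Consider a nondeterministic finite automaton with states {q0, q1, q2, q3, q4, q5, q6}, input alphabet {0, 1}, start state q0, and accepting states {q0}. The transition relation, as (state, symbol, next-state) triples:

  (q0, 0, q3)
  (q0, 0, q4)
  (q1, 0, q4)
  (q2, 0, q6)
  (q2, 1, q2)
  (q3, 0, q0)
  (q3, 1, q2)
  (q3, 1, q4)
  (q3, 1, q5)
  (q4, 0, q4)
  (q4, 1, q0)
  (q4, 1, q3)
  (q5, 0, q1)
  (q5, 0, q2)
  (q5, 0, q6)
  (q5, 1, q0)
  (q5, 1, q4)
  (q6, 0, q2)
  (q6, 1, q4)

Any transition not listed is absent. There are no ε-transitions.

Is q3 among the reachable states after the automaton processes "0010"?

Start in {q0}.
Read '0': {q0} → {q3, q4}.
Read '0': {q3, q4} → {q0, q4}.
Read '1': {q0, q4} → {q0, q3}.
Read '0': {q0, q3} → {q0, q3, q4}.
State q3 is in {q0, q3, q4}.

Yes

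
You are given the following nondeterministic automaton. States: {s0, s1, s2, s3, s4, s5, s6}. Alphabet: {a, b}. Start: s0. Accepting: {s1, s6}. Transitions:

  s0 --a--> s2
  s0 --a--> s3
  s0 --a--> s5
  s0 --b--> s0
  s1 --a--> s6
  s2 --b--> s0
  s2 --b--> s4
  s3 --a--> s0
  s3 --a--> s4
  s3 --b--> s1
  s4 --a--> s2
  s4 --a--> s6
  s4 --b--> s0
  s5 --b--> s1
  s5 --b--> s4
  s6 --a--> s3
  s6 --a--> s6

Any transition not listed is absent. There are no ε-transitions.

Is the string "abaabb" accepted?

Start in {s0}.
Read 'a': s0→{s2, s3, s5}; now {s2, s3, s5}.
Read 'b': s2→{s0, s4}, s3→{s1}, s5→{s1, s4}; now {s0, s1, s4}.
Read 'a': s0→{s2, s3, s5}, s1→{s6}, s4→{s2, s6}; now {s2, s3, s5, s6}.
Read 'a': s2→∅, s3→{s0, s4}, s5→∅, s6→{s3, s6}; now {s0, s3, s4, s6}.
Read 'b': s0→{s0}, s3→{s1}, s4→{s0}, s6→∅; now {s0, s1}.
Read 'b': s0→{s0}, s1→∅; now {s0}.
The final set {s0} contains no accepting state.

No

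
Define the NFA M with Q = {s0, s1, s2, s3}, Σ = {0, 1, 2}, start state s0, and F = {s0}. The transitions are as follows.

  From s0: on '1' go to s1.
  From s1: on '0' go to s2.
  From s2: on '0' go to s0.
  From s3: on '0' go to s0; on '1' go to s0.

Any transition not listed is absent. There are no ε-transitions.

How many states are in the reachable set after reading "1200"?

0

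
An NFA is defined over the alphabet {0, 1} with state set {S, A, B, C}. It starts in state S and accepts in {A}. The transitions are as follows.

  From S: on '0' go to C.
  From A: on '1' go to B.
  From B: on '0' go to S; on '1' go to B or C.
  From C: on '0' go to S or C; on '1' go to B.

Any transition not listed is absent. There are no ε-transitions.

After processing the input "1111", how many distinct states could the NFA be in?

Start in {S}.
Read '1': S→∅; now ∅.
The set is empty and remains empty for the remaining 3 symbols.
That set has 0 states.

0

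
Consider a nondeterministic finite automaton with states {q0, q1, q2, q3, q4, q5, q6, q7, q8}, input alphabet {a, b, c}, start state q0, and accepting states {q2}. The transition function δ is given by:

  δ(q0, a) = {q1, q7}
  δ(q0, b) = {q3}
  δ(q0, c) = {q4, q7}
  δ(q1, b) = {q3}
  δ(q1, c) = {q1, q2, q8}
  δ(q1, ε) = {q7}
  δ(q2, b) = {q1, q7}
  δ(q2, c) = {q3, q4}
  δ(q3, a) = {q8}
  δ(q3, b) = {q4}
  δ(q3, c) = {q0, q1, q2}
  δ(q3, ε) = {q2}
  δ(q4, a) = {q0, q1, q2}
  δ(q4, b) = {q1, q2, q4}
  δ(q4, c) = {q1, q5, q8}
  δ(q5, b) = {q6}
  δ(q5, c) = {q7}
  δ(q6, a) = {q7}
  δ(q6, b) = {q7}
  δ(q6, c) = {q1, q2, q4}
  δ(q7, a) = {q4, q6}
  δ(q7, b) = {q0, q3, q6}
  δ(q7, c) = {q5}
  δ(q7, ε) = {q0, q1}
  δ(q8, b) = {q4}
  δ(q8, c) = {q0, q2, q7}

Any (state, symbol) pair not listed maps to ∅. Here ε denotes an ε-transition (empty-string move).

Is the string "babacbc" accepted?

Yes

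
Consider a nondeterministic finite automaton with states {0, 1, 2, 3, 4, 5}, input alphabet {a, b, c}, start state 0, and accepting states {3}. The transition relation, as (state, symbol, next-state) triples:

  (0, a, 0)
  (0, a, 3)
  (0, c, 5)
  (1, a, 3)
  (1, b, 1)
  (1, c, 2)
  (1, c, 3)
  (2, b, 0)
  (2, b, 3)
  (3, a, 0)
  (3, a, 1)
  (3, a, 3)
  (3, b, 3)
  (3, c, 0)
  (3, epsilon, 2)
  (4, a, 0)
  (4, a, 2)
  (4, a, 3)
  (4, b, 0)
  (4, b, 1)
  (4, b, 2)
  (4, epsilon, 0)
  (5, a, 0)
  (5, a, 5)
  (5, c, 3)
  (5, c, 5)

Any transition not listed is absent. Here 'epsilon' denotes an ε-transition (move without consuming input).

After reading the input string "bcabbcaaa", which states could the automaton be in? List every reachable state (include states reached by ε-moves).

Start in {0}.
Read 'b': {0} → ∅.
The set is empty and remains empty for the remaining 8 symbols.

∅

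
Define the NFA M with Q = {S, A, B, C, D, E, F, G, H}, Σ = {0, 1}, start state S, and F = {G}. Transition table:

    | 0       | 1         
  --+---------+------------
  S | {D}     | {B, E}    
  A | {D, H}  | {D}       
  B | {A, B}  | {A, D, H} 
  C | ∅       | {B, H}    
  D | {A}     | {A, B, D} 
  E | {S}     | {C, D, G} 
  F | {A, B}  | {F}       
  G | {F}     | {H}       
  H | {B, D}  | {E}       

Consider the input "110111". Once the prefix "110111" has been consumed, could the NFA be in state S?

No

Start in {S}.
Read '1': S→{B, E}; now {B, E}.
Read '1': B→{A, D, H}, E→{C, D, G}; now {A, C, D, G, H}.
Read '0': A→{D, H}, C→∅, D→{A}, G→{F}, H→{B, D}; now {A, B, D, F, H}.
Read '1': A→{D}, B→{A, D, H}, D→{A, B, D}, F→{F}, H→{E}; now {A, B, D, E, F, H}.
Read '1': A→{D}, B→{A, D, H}, D→{A, B, D}, E→{C, D, G}, F→{F}, H→{E}; now {A, B, C, D, E, F, G, H}.
Read '1': A→{D}, B→{A, D, H}, C→{B, H}, D→{A, B, D}, E→{C, D, G}, F→{F}, G→{H}, H→{E}; now {A, B, C, D, E, F, G, H}.
State S is not in {A, B, C, D, E, F, G, H}.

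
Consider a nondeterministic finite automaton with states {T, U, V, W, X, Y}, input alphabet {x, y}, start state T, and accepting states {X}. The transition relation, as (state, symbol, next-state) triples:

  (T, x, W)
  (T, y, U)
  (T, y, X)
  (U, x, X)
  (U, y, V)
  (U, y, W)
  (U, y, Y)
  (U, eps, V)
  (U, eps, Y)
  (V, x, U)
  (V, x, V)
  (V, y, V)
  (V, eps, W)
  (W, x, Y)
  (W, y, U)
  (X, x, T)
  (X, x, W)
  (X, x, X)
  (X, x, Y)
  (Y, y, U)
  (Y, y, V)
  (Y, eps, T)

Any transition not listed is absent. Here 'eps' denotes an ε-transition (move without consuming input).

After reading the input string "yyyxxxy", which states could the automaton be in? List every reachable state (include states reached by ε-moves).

{T, U, V, W, X, Y}

Start in {T}.
Read 'y': {T} → {T, U, V, W, X, Y}.
Read 'y': {T, U, V, W, X, Y} → {T, U, V, W, X, Y}.
Read 'y': {T, U, V, W, X, Y} → {T, U, V, W, X, Y}.
Read 'x': {T, U, V, W, X, Y} → {T, U, V, W, X, Y}.
Read 'x': {T, U, V, W, X, Y} → {T, U, V, W, X, Y}.
Read 'x': {T, U, V, W, X, Y} → {T, U, V, W, X, Y}.
Read 'y': {T, U, V, W, X, Y} → {T, U, V, W, X, Y}.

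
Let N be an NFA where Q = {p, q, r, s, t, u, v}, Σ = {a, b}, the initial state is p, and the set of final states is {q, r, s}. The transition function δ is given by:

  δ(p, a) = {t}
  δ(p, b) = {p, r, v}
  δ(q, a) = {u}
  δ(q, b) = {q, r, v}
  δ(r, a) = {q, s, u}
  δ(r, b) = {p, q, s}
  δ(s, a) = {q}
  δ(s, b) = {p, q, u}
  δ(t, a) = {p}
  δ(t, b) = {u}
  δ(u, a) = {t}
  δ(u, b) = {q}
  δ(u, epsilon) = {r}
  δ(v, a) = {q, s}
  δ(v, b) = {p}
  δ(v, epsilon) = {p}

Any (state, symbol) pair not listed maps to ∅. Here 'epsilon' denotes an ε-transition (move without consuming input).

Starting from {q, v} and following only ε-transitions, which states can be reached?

{p, q, v}

Begin with {q, v}.
ε-move v → p; add p.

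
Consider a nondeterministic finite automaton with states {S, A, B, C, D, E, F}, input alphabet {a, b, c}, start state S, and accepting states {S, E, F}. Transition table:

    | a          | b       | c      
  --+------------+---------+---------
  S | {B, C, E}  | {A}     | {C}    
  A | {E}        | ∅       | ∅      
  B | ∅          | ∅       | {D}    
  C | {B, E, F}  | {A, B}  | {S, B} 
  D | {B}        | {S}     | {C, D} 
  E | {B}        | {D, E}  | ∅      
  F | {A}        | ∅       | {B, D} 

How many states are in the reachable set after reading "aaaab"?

Start in {S}.
Read 'a': {S} → {B, C, E}.
Read 'a': {B, C, E} → {B, E, F}.
Read 'a': {B, E, F} → {A, B}.
Read 'a': {A, B} → {E}.
Read 'b': {E} → {D, E}.
That set has 2 states.

2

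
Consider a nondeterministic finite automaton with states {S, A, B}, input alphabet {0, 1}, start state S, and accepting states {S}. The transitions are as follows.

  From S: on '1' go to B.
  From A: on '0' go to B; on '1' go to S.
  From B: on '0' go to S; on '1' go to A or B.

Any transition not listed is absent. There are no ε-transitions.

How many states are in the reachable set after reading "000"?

Start in {S}.
Read '0': S→∅; now ∅.
The set is empty and remains empty for the remaining 2 symbols.
That set has 0 states.

0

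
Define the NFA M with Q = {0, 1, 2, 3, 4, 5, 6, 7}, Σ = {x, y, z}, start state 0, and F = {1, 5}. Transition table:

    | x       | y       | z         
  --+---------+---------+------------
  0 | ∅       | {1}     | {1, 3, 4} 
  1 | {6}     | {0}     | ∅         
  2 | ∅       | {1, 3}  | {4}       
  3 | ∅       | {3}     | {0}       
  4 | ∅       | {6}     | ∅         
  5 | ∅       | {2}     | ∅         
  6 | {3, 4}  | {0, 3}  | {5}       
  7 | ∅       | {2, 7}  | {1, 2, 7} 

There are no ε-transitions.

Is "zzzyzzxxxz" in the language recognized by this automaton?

Start in {0}.
Read 'z': {0} → {1, 3, 4}.
Read 'z': {1, 3, 4} → {0}.
Read 'z': {0} → {1, 3, 4}.
Read 'y': {1, 3, 4} → {0, 3, 6}.
Read 'z': {0, 3, 6} → {0, 1, 3, 4, 5}.
Read 'z': {0, 1, 3, 4, 5} → {0, 1, 3, 4}.
Read 'x': {0, 1, 3, 4} → {6}.
Read 'x': {6} → {3, 4}.
Read 'x': {3, 4} → ∅.
The set is empty and remains empty for the remaining 1 symbol.
The final set ∅ contains no accepting state.

No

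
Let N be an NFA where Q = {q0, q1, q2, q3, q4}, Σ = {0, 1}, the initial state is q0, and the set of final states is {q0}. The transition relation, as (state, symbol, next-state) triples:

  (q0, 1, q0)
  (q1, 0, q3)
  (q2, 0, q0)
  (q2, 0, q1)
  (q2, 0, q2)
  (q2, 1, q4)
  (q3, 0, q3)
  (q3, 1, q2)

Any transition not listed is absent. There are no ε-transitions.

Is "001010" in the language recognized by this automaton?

Start in {q0}.
Read '0': q0→∅; now ∅.
The set is empty and remains empty for the remaining 5 symbols.
The final set ∅ contains no accepting state.

No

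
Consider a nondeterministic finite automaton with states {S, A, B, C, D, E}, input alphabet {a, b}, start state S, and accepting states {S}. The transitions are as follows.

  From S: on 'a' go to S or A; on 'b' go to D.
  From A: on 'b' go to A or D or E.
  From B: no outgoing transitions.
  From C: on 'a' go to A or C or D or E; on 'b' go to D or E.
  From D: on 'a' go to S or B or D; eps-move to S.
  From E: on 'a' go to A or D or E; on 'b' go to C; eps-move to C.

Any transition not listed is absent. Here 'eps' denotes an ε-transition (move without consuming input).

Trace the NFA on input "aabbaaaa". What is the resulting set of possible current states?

{S, A, B, C, D, E}

Start in {S}.
Read 'a': {S} → {S, A}.
Read 'a': {S, A} → {S, A}.
Read 'b': {S, A} → {S, A, C, D, E}.
Read 'b': {S, A, C, D, E} → {S, A, C, D, E}.
Read 'a': {S, A, C, D, E} → {S, A, B, C, D, E}.
Read 'a': {S, A, B, C, D, E} → {S, A, B, C, D, E}.
Read 'a': {S, A, B, C, D, E} → {S, A, B, C, D, E}.
Read 'a': {S, A, B, C, D, E} → {S, A, B, C, D, E}.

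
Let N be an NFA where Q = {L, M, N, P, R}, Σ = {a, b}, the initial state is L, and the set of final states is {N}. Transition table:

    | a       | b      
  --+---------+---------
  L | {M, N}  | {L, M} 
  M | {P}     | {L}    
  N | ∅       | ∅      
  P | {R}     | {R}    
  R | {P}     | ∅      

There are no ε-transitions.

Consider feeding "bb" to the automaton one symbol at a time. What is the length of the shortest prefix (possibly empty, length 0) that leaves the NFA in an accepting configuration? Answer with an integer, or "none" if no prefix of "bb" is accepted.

Start in {L}.
Read 'b': {L} → {L, M}.
Read 'b': {L, M} → {L, M}.
No reachable set along the way intersects F.

none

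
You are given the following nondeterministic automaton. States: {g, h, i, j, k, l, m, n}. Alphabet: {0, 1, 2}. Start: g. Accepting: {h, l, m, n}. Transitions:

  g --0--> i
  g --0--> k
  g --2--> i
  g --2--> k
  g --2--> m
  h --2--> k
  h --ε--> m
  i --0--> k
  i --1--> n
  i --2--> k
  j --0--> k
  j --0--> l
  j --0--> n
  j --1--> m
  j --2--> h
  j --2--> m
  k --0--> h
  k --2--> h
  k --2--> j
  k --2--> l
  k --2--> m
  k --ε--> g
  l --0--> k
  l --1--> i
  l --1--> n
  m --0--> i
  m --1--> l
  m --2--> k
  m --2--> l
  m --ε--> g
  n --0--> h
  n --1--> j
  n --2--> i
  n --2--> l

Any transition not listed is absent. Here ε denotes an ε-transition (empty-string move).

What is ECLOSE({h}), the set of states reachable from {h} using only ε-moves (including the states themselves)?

Begin with {h}.
ε-move h → m; add m.
ε-move m → g; add g.

{g, h, m}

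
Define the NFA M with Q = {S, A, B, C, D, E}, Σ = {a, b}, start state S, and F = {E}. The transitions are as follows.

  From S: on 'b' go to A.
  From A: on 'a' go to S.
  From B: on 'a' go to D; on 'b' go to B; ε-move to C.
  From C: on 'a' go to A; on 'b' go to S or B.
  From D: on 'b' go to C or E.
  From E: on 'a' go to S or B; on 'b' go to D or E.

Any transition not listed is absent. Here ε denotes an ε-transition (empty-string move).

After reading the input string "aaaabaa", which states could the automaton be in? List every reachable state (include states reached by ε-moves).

∅

Start in {S}.
Read 'a': {S} → ∅.
The set is empty and remains empty for the remaining 6 symbols.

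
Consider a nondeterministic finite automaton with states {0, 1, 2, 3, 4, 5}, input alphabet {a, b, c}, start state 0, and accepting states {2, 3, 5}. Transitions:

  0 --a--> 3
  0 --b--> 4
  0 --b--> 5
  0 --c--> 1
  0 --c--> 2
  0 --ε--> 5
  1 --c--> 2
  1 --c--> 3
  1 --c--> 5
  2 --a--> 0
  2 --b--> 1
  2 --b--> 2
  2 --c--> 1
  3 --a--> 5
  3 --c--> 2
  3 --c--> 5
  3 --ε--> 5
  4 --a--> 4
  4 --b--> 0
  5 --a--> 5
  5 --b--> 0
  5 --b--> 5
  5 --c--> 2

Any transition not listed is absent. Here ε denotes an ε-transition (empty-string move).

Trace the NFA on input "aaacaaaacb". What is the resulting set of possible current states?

Start: ε-closure({0}) = {0, 5}.
Read 'a': {0, 5} → {3, 5}.
Read 'a': {3, 5} → {5}.
Read 'a': {5} → {5}.
Read 'c': {5} → {2}.
Read 'a': {2} → {0, 5}.
Read 'a': {0, 5} → {3, 5}.
Read 'a': {3, 5} → {5}.
Read 'a': {5} → {5}.
Read 'c': {5} → {2}.
Read 'b': {2} → {1, 2}.

{1, 2}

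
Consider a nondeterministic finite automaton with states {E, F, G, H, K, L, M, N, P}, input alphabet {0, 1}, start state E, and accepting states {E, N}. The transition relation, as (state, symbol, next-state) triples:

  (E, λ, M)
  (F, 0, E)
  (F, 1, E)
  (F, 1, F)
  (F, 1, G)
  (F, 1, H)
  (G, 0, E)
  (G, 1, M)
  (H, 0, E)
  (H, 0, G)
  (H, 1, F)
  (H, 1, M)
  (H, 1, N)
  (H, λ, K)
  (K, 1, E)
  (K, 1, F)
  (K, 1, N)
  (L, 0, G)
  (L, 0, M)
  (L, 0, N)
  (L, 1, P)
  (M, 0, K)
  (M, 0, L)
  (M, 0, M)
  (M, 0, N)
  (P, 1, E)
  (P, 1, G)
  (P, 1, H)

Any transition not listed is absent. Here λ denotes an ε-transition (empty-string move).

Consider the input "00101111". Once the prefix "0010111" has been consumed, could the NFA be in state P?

No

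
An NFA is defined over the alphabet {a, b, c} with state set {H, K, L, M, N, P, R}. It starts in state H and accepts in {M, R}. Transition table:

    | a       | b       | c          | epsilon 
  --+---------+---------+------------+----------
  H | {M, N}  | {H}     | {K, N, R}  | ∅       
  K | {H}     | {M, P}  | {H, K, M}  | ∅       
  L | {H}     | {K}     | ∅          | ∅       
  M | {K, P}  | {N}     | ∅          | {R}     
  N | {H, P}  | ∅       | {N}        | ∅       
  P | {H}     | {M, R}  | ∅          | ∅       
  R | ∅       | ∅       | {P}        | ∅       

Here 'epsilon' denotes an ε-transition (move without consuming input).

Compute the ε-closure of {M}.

{M, R}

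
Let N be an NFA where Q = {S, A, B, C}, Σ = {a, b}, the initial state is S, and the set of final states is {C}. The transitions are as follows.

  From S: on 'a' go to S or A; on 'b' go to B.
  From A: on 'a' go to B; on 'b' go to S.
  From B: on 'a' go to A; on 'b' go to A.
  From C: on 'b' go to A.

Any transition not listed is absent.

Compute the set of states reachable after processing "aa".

{S, A, B}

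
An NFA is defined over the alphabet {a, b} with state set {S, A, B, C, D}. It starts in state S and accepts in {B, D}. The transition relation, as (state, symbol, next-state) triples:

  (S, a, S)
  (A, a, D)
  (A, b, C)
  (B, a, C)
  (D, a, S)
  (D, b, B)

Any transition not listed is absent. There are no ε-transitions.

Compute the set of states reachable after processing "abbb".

Start in {S}.
Read 'a': {S} → {S}.
Read 'b': {S} → ∅.
The set is empty and remains empty for the remaining 2 symbols.

∅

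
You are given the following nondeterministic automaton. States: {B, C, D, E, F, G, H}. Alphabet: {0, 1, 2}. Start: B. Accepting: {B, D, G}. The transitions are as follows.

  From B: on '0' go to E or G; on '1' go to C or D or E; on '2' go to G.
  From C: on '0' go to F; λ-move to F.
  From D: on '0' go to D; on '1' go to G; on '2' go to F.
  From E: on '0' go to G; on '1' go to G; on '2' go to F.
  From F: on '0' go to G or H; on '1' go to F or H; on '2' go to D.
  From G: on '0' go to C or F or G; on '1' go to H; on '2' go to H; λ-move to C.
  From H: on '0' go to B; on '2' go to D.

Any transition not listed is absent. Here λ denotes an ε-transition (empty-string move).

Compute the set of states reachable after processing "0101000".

Start in {B}.
Read '0': B→{E, G}; union {E, G}; ε-closure = {C, E, F, G}.
Read '1': C→∅, E→{G}, F→{F, H}, G→{H}; union {F, G, H}; ε-closure = {C, F, G, H}.
Read '0': C→{F}, F→{G, H}, G→{C, F, G}, H→{B}; now {B, C, F, G, H}.
Read '1': B→{C, D, E}, C→∅, F→{F, H}, G→{H}, H→∅; now {C, D, E, F, H}.
Read '0': C→{F}, D→{D}, E→{G}, F→{G, H}, H→{B}; union {B, D, F, G, H}; ε-closure = {B, C, D, F, G, H}.
Read '0': B→{E, G}, C→{F}, D→{D}, F→{G, H}, G→{C, F, G}, H→{B}; now {B, C, D, E, F, G, H}.
Read '0': B→{E, G}, C→{F}, D→{D}, E→{G}, F→{G, H}, G→{C, F, G}, H→{B}; now {B, C, D, E, F, G, H}.

{B, C, D, E, F, G, H}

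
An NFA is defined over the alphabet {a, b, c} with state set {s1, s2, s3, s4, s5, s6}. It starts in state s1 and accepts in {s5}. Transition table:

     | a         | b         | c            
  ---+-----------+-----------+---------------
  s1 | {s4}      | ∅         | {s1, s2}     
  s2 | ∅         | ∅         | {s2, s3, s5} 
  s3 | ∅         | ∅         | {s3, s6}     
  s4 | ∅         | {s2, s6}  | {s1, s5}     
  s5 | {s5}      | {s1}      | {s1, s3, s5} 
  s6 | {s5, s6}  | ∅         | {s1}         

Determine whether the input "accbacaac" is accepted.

Yes

Start in {s1}.
Read 'a': {s1} → {s4}.
Read 'c': {s4} → {s1, s5}.
Read 'c': {s1, s5} → {s1, s2, s3, s5}.
Read 'b': {s1, s2, s3, s5} → {s1}.
Read 'a': {s1} → {s4}.
Read 'c': {s4} → {s1, s5}.
Read 'a': {s1, s5} → {s4, s5}.
Read 'a': {s4, s5} → {s5}.
Read 'c': {s5} → {s1, s3, s5}.
The final set {s1, s3, s5} contains the accepting state s5.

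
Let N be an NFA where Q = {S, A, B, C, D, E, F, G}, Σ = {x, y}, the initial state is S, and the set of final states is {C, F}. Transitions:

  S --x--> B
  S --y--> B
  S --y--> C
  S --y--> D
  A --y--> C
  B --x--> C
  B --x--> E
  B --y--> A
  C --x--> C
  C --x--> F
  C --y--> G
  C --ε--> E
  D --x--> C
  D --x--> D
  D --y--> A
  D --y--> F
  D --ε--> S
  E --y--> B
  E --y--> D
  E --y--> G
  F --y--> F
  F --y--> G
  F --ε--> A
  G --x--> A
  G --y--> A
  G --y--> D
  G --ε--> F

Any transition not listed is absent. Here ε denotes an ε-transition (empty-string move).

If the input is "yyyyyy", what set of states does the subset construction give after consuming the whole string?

Start in {S}.
Read 'y': S→{B, C, D}; union {B, C, D}; ε-closure = {S, B, C, D, E}.
Read 'y': S→{B, C, D}, B→{A}, C→{G}, D→{A, F}, E→{B, D, G}; union {A, B, C, D, F, G}; ε-closure = {S, A, B, C, D, E, F, G}.
Read 'y': S→{B, C, D}, A→{C}, B→{A}, C→{G}, D→{A, F}, E→{B, D, G}, F→{F, G}, G→{A, D}; union {A, B, C, D, F, G}; ε-closure = {S, A, B, C, D, E, F, G}.
Read 'y': S→{B, C, D}, A→{C}, B→{A}, C→{G}, D→{A, F}, E→{B, D, G}, F→{F, G}, G→{A, D}; union {A, B, C, D, F, G}; ε-closure = {S, A, B, C, D, E, F, G}.
Read 'y': S→{B, C, D}, A→{C}, B→{A}, C→{G}, D→{A, F}, E→{B, D, G}, F→{F, G}, G→{A, D}; union {A, B, C, D, F, G}; ε-closure = {S, A, B, C, D, E, F, G}.
Read 'y': S→{B, C, D}, A→{C}, B→{A}, C→{G}, D→{A, F}, E→{B, D, G}, F→{F, G}, G→{A, D}; union {A, B, C, D, F, G}; ε-closure = {S, A, B, C, D, E, F, G}.

{S, A, B, C, D, E, F, G}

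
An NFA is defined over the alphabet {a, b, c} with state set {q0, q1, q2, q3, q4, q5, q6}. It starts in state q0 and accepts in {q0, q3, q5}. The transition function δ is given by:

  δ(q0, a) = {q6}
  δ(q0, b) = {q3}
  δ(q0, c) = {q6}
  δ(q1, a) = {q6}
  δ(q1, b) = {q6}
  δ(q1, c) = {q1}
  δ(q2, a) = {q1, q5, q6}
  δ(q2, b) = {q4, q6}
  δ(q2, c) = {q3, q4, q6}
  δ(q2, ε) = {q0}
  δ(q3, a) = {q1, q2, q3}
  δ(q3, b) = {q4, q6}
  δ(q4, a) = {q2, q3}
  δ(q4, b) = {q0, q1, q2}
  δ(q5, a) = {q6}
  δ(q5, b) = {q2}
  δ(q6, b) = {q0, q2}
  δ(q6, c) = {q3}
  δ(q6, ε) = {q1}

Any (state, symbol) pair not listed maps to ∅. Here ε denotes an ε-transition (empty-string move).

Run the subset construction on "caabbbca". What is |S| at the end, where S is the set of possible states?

Start in {q0}.
Read 'c': q0→{q6}; union {q6}; ε-closure = {q1, q6}.
Read 'a': q1→{q6}, q6→∅; union {q6}; ε-closure = {q1, q6}.
Read 'a': q1→{q6}, q6→∅; union {q6}; ε-closure = {q1, q6}.
Read 'b': q1→{q6}, q6→{q0, q2}; union {q0, q2, q6}; ε-closure = {q0, q1, q2, q6}.
Read 'b': q0→{q3}, q1→{q6}, q2→{q4, q6}, q6→{q0, q2}; union {q0, q2, q3, q4, q6}; ε-closure = {q0, q1, q2, q3, q4, q6}.
Read 'b': q0→{q3}, q1→{q6}, q2→{q4, q6}, q3→{q4, q6}, q4→{q0, q1, q2}, q6→{q0, q2}; now {q0, q1, q2, q3, q4, q6}.
Read 'c': q0→{q6}, q1→{q1}, q2→{q3, q4, q6}, q3→∅, q4→∅, q6→{q3}; now {q1, q3, q4, q6}.
Read 'a': q1→{q6}, q3→{q1, q2, q3}, q4→{q2, q3}, q6→∅; union {q1, q2, q3, q6}; ε-closure = {q0, q1, q2, q3, q6}.
That set has 5 states.

5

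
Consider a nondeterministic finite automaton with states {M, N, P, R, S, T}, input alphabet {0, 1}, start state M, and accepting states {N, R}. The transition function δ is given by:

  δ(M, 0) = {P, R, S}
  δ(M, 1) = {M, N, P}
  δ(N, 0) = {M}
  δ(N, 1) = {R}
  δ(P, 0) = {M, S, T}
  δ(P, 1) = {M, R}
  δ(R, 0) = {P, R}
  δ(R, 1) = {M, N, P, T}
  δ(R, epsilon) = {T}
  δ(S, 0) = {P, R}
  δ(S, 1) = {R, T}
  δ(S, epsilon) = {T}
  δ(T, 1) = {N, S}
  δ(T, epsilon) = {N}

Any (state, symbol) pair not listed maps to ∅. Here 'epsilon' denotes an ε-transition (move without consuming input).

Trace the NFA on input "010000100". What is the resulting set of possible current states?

{M, N, P, R, S, T}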